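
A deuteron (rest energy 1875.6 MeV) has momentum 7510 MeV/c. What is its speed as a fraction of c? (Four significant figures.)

0.9702c

βγ = pc/(mc²) = 7510/1875.6 = 4.0041.
Since γ² = 1 + (βγ)² = 17.0328, γ = √17.0328 = 4.12708, and β = (βγ)/γ = 4.0041/4.12708 = 0.9702.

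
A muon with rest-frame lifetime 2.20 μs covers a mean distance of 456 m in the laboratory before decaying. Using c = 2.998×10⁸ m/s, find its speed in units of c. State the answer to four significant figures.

Lab distance = (lab lifetime)·v = γτ·βc, so βγ = d/(cτ) = 456.0/(2.998×10⁸ × 2.200×10^-6) = 0.69137.
With βγ = 0.69137: γ² = 1 + (βγ)² = 1.477992, and β = (βγ)/γ = 0.69137/1.21573 = 0.5687.

0.5687c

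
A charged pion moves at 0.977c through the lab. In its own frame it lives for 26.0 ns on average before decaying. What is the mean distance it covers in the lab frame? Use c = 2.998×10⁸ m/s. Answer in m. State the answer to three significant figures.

γ = 1/√(1 − β²) = 1/√(1 − 0.954529) = 1/√0.045471 = 1/0.213239 = 4.6896.
Lab-frame lifetime: Δt = γτ = 4.6896 × 26.0 ns = 121.93 ns.
Distance: d = vΔt = 0.977 × 2.998×10⁸ m/s × 1.2193×10^-7 s = 35.7 m.

35.7 m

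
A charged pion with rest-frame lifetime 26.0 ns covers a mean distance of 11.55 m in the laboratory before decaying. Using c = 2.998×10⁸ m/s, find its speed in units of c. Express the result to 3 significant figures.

d = βγcτ ⇒ βγ = d/(cτ) = 11.55 m / (7.7948 m) = 1.4818.
β = (βγ)/√(1+(βγ)²) = 1.4818/√3.19573 = 0.829.

0.829c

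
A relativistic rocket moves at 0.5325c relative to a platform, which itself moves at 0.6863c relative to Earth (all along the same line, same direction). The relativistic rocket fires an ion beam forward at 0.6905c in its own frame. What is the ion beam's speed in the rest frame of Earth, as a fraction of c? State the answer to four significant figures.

0.9794c

Apply u = (u'+v)/(1+u'v) twice. Ion beam in the platform frame: (0.6905+0.5325)/(1+0.6905·0.5325) = 1.223/1.36769125 = 0.89421c.
That velocity, transformed to the rest frame of Earth: (0.89421+0.6863)/(1+0.89421·0.6863) = 1.58051/1.613696323 = 0.97943c.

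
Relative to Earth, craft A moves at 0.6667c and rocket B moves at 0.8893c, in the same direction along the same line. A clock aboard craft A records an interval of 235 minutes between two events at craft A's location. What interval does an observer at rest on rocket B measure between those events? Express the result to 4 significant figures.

280.7 minutes

Speed of craft A in rocket B's frame: u = (v_A − v_B)/(1 − v_A v_B/c²) = (0.6667 − 0.8893)/(1 − 0.6667×0.8893) = −0.2226/0.40710369 = −0.54679; |u| = 0.54679c.
γ for this relative speed: γ = 1/√(1 − 0.298979) = 1.1944.
Craft A's interval is proper; time dilation gives Δt_B = γΔτ = 1.1944 × 235 minutes = 280.7 minutes.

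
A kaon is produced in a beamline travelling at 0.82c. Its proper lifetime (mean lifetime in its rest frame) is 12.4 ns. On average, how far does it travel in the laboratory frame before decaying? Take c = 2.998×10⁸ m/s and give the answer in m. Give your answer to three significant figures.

γ = 1/√(1 − β²) = 1/√(1 − 0.6724) = 1/√0.3276 = 1/0.572364 = 1.7471.
Lab-frame lifetime: Δt = γτ = 1.7471 × 12.4 ns = 21.664 ns.
Distance: d = vΔt = 0.82 × 2.998×10⁸ m/s × 2.1664×10^-8 s = 5.33 m.

5.33 m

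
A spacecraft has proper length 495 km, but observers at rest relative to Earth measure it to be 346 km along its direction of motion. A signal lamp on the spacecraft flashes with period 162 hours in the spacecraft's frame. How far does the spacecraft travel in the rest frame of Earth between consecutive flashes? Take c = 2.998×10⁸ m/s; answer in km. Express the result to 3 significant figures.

From L = L₀/γ: γ = 495/346 = 1.43064.
β = √(1 − 1/γ²) = 0.71513. Lab-frame period = γτ = 1.43064×162 hours = 231.76 hours. Distance = βc × γτ = 0.71513 × 2.998×10⁸ m/s × 834336 s = 1.7888×10^14 m = 1.79×10^11 km.

1.79×10^11 km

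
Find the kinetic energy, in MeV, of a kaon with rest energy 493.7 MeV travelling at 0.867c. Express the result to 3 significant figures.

497 MeV

γ = 1/√(1 − β²) = 1/√(1 − 0.751689) = 1/√0.248311 = 1/0.498308 = 2.0068.
Kinetic energy: K = (γ − 1)mc² = (2.0068 − 1) × 493.7 MeV = 1.0068 × 493.7 = 497 MeV.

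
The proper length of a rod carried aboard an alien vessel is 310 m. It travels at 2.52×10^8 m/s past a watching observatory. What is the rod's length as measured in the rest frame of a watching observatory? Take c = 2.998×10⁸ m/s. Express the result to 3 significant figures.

β = v/c = (2.52×10^8 m/s)/(2.998×10⁸ m/s) = 0.84056.
With β = 0.84056, γ = 1/√(1 − 0.84056²) = 1/√0.2934588864 = 1.846.
Length contraction: L = L₀/γ = 310/1.846 = 168 m.

168 m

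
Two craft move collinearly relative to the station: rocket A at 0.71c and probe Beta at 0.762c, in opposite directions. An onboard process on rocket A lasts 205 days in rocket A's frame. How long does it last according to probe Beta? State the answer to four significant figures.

692.7 days

Transform rocket A's velocity into probe Beta's frame: (0.71 + 0.762)/(1 + 0.71·0.762) = 1.472/1.54102, so the relative speed is 0.95521c.
γ for this relative speed: γ = 1/√(1 − 0.912426) = 3.3792.
Rocket A's interval is proper; time dilation gives Δt_B = γΔτ = 3.3792 × 205 days = 692.7 days.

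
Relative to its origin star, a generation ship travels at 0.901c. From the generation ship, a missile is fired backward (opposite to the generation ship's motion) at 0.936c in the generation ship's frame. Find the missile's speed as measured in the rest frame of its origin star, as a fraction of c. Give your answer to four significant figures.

In units of c, u = (u' + v)/(1 + u'v) with u' = −0.936 and v = 0.901.
Numerator: −0.936 + 0.901 = −0.035. Denominator: 1 + (−0.936)(0.901) = 0.156664.
u = −0.035/0.156664 = −0.22341, so the speed is 0.2234c.

0.2234c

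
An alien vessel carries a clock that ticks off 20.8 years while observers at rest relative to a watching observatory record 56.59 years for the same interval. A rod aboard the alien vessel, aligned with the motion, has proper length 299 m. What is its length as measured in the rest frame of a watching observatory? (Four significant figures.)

109.9 m

γ = Δt/Δτ = 56.59/20.8 = 2.72067.
L = L₀/γ = 299/2.72067 = 109.9 m.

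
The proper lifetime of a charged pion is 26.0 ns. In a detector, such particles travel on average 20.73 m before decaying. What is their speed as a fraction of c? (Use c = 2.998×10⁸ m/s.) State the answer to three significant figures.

Lab distance = (lab lifetime)·v = γτ·βc, so βγ = d/(cτ) = 20.73/(2.998×10⁸ × 2.600×10^-8) = 2.6595.
With βγ = 2.6595: γ² = 1 + (βγ)² = 8.07294, and β = (βγ)/γ = 2.6595/2.84129 = 0.936.

0.936c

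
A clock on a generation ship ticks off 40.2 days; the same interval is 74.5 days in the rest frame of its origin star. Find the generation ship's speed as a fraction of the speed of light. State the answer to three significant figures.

γ = Δt/Δτ = 74.5/40.2 = 1.8532.
β = √(1 − 1/γ²) = √(1 − 0.291176) = √0.708824 = 0.842.

0.842c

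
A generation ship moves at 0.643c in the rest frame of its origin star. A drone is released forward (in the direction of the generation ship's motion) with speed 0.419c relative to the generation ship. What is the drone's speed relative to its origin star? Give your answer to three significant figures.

0.837c

Relativistic velocity addition: u = (u' + v)/(1 + u'v/c²), with u' = 0.419c and v = 0.643c.
Numerator: 0.419 + 0.643 = 1.062. Denominator: 1 + (0.419)(0.643) = 1.269417.
u = 1.062/1.269417 = 0.8366, so the speed is 0.837c.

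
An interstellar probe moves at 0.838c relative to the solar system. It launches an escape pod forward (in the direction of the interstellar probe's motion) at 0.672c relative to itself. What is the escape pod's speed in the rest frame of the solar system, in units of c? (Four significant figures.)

0.9660c

Relativistic velocity addition: u = (u' + v)/(1 + u'v/c²), with u' = 0.672c and v = 0.838c.
Numerator: 0.672 + 0.838 = 1.51. Denominator: 1 + (0.672)(0.838) = 1.563136.
u = 1.51/1.563136 = 0.96601, so the speed is 0.9660c.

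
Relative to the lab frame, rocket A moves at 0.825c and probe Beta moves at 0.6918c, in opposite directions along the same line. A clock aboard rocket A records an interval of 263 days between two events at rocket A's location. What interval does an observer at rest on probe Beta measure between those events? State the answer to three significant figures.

1010 days

Transform rocket A's velocity into probe Beta's frame: (0.825 + 0.6918)/(1 + 0.825·0.6918) = 1.5168/1.570735, so the relative speed is 0.96566c.
At |u| = 0.96566c, γ = (1 − 0.932499)^(−1/2) = 3.849.
The clock on rocket A records proper time, so probe Beta measures Δt = γΔτ = 3.849 × 263 = 1010 days.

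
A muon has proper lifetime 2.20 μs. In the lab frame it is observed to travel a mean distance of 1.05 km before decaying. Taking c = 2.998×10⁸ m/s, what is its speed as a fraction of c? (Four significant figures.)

0.8468c

d = βγcτ ⇒ βγ = d/(cτ) = 1050 m / (659.56 m) = 1.592.
β = (βγ)/√(1+(βγ)²) = 1.592/√3.53446 = 0.8468.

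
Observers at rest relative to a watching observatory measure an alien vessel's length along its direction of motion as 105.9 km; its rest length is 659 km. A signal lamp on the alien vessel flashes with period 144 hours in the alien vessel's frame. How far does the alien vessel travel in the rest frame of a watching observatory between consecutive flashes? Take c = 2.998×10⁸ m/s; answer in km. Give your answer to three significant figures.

9.55×10^11 km

Length contraction gives γ = L₀/L = 659/105.9 = 6.22285.
β = √(1 − 1/γ²) = 0.987. Lab-frame period = γτ = 6.22285×144 hours = 896.09 hours. Distance = βc × γτ = 0.987 × 2.998×10⁸ m/s × 3225924 s = 9.5456×10^14 m = 9.55×10^11 km.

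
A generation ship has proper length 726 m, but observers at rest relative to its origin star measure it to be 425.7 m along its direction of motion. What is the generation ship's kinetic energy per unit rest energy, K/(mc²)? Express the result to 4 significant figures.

From L = L₀/γ: γ = 726/425.7 = 1.70543.
K/(mc²) = γ − 1 = 1.70543 − 1 = 0.7054.

0.7054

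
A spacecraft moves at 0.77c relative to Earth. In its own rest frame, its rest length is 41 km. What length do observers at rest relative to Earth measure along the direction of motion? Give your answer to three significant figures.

26.2 km

Lorentz factor: γ = (1 − 0.5929)^(−1/2) = 1.5673.
Along the direction of motion the measured length is L₀/γ = 41/1.5673 = 26.2 km.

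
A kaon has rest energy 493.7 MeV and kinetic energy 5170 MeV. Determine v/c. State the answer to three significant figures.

K = (γ−1)mc², so γ = 1 + 5170/493.7 = 11.472.
Then v/c = √(1 − γ⁻²) = √(1 − 0.00759839) = √0.99240161 = 0.996.

0.996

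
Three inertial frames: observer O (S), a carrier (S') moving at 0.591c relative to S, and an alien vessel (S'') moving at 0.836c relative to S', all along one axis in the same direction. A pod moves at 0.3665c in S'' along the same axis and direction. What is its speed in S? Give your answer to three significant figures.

0.979c

Apply u = (u'+v)/(1+u'v) twice. Pod in the carrier frame: (0.3665+0.836)/(1+0.3665·0.836) = 1.2025/1.306394 = 0.92047c.
That velocity, transformed to the rest frame of observer O: (0.92047+0.591)/(1+0.92047·0.591) = 1.51147/1.54399777 = 0.97893c.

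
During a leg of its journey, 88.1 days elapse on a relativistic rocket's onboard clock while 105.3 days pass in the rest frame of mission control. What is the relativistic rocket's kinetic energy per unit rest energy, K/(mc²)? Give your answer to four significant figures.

γ = Δt/Δτ = 105.3/88.1 = 1.19523.
Since K = (γ−1)mc², K/(mc²) = 1.19523 − 1 = 0.1952.

0.1952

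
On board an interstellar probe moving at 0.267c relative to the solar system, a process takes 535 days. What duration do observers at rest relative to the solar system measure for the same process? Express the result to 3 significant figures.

γ = 1/√(1 − β²) = 1/√(1 − 0.071289) = 1/√0.928711 = 1/0.963697 = 1.0377.
The onboard clock measures proper time, so the interval in the rest frame of the solar system is dilated: Δt = γ·Δτ = 1.0377 × 535 days = 555 days.

555 days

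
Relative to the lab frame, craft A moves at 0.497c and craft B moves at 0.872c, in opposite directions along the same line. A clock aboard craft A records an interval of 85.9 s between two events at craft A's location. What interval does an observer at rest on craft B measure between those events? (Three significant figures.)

The velocity of craft A relative to craft B is (0.497 + 0.872)c / (1 + 0.497×0.872) = 0.95508c; relative speed 0.95508c.
At |u| = 0.95508c, γ = (1 − 0.912178)^(−1/2) = 3.3744.
Craft A's interval is proper; time dilation gives Δt_B = γΔτ = 3.3744 × 85.9 s = 290 s.

290 s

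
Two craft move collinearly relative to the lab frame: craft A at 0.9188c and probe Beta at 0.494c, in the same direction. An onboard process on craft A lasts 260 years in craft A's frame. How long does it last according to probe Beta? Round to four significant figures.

Transform craft A's velocity into probe Beta's frame: (0.9188 − 0.494)/(1 − 0.9188·0.494) = 0.4248/0.5461128, so the relative speed is 0.77786c.
γ for this relative speed: γ = 1/√(1 − 0.605066) = 1.5912.
The clock on craft A records proper time, so probe Beta measures Δt = γΔτ = 1.5912 × 260 = 413.7 years.

413.7 years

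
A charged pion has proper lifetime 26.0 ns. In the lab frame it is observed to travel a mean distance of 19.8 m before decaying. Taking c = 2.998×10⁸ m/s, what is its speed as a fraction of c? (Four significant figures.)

Let x = d/(cτ) = 19.80 m / (2.998×10⁸ m/s × 2.600×10^-8 s) = 2.5402. Since d = βγcτ, x = βγ = β/√(1−β²).
Solving: β² = x²/(1+x²) = 6.45262/7.45262 = 0.865819, so β = 0.9305.

0.9305c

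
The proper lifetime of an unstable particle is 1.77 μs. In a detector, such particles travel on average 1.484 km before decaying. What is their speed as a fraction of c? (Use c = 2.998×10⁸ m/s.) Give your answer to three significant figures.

d = βγcτ ⇒ βγ = d/(cτ) = 1484 m / (530.646 m) = 2.7966.
β = (βγ)/√(1+(βγ)²) = 2.7966/√8.82097 = 0.942.

0.942c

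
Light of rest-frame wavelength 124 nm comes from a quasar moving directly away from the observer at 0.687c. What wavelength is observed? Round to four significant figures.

Relativistic Doppler for wavelength: λ_obs = λ_src · √((1+β)/(1−β)).
With β = 0.687: factor = √(1.687/0.313) = 2.3216.
λ_obs = 124 × 2.3216 = 287.9 nm.

287.9 nm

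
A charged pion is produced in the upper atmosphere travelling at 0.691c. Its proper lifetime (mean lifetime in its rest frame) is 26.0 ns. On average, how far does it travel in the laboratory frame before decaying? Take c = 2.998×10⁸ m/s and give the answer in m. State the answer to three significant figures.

With β = 0.691, γ = 1/√(1 − 0.691²) = 1/√0.522519 = 1.3834.
Lab-frame lifetime: Δt = γτ = 1.3834 × 26.0 ns = 35.968 ns.
Distance: d = vΔt = 0.691 × 2.998×10⁸ m/s × 3.5968×10^-8 s = 7.45 m.

7.45 m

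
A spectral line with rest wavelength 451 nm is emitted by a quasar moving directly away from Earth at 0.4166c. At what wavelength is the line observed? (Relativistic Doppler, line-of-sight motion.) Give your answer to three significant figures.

Relativistic Doppler for wavelength: λ_obs = λ_src · √((1+β)/(1−β)).
With β = 0.4166: factor = √(1.4166/0.5834) = 1.5583.
λ_obs = 451 × 1.5583 = 703 nm.

703 nm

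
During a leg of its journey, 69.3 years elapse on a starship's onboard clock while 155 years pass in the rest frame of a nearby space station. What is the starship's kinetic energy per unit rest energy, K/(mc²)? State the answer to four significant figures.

1.237

γ = Δt/Δτ = 155/69.3 = 2.23665.
Since K = (γ−1)mc², K/(mc²) = 2.23665 − 1 = 1.237.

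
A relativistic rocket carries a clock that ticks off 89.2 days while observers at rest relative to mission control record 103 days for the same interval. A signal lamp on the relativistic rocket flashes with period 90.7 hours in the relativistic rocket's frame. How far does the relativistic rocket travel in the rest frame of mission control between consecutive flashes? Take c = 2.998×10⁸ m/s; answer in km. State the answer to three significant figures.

From Δt = γΔτ: γ = 103/89.2 = 1.15471.
β = √(1 − 1/γ²) = 0.50001. Lab-frame period = γτ = 1.15471×90.7 hours = 104.73 hours. Distance = βc × γτ = 0.50001 × 2.998×10⁸ m/s × 377028 s = 5.6518×10^13 m = 5.65×10^10 km.

5.65×10^10 km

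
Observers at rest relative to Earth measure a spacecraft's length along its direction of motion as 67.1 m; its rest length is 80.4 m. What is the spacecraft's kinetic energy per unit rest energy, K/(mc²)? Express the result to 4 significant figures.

γ = L₀/L = 80.4/67.1 = 1.19821.
K/(mc²) = γ − 1 = 1.19821 − 1 = 0.1982.

0.1982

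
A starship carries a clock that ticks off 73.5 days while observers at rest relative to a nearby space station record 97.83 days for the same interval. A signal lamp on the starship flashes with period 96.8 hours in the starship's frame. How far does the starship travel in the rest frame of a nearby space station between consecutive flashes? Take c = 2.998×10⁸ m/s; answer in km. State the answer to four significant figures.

γ = Δt/Δτ = 97.83/73.5 = 1.33102.
β = √(1 − 1/γ²) = 0.65996. Lab-frame period = γτ = 1.33102×96.8 hours = 128.84 hours. Distance = βc × γτ = 0.65996 × 2.998×10⁸ m/s × 463824 s = 9.1770×10^13 m = 9.177×10^10 km.

9.177×10^10 km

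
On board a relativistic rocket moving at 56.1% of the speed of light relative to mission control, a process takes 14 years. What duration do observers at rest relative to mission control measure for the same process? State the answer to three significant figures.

16.9 years

γ = 1/√(1 − β²) = 1/√(1 − 0.314721) = 1/√0.685279 = 1/0.827816 = 1.208.
Time dilation: Δt = γ·Δτ = 1.208 × 14 = 16.9 years.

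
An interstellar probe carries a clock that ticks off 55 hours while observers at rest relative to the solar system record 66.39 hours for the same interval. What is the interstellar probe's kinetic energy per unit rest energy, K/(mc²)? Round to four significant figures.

0.2071

The time-dilation ratio gives γ = 66.39/55 = 1.20709.
K/(mc²) = γ − 1 = 1.20709 − 1 = 0.2071.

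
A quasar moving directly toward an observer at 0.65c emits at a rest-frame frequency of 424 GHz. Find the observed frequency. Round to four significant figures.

920.6 GHz

Relativistic Doppler (source moving toward): f_obs = f_src · √((1+β)/(1−β)).
With β = 0.65: factor = √(1.65/0.35) = 2.1712.
f_obs = 424 × 2.1712 = 920.6 GHz.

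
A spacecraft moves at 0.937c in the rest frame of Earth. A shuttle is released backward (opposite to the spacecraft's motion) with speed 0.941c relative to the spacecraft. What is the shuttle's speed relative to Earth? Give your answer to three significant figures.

0.0338c

Relativistic velocity addition: u = (u' + v)/(1 + u'v/c²), with u' = −0.941c and v = 0.937c.
Numerator: −0.941 + 0.937 = −0.004. Denominator: 1 + (−0.941)(0.937) = 0.118283.
u = −0.004/0.118283 = −0.033817, so the speed is 0.0338c.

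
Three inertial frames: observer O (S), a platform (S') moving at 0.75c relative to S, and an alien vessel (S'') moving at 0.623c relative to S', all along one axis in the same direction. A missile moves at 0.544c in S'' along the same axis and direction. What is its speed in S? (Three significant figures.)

0.981c

Compose velocities in two stages. Stage 1 (into S'): u₁ = (0.544+0.623)/(1+0.544×0.623) = 0.8716.
Stage 2 (into S): u = (0.8716+0.75)/(1+0.8716×0.75) = 0.98059, so the speed is 0.981c.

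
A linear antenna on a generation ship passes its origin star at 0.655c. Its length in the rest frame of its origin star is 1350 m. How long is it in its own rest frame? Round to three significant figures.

1790 m

β² = 0.429025, so γ = 1/√0.570975 = 1.3234.
Proper length: L₀ = γ·L = 1.3234 × 1350 = 1790 m.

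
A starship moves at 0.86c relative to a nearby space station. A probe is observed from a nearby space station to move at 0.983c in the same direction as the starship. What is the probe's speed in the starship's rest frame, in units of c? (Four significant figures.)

Transform to the starship's frame: u' = (u − v)/(1 − uv/c²).
u' = (0.983 − 0.86)/(1 − 0.983×0.86) = 0.123/0.15462 = 0.7955.
Speed in the starship's frame: 0.7955c (in the same direction).

0.7955c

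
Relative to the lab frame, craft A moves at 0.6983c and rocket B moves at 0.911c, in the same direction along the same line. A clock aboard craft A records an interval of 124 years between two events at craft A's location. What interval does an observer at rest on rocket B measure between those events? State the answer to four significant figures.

152.8 years

Transform craft A's velocity into rocket B's frame: (0.6983 − 0.911)/(1 − 0.6983·0.911) = −0.2127/0.3638487, so the relative speed is 0.58458c.
γ for this relative speed: γ = 1/√(1 − 0.341734) = 1.2325.
Craft A's interval is proper; time dilation gives Δt_B = γΔτ = 1.2325 × 124 years = 152.8 years.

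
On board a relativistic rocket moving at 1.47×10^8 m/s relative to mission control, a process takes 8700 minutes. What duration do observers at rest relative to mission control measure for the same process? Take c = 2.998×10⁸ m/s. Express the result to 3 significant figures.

9980 minutes

β = v/c = (1.47×10^8 m/s)/(2.998×10⁸ m/s) = 0.490327.
Lorentz factor: γ = (1 − 0.2404206)^(−1/2) = 1.1474.
Time dilation: Δt = γ·Δτ = 1.1474 × 8700 = 9980 minutes.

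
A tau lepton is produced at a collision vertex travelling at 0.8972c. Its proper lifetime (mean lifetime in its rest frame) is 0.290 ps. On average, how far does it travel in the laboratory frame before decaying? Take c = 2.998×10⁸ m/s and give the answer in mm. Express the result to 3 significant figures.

0.177 mm

Lorentz factor: γ = (1 − 0.80496784)^(−1/2) = 2.2644.
Lab-frame lifetime: Δt = γτ = 2.2644 × 0.290 ps = 0.65668 ps.
Distance: d = vΔt = 0.8972 × 2.998×10⁸ m/s × 6.5668×10^-13 s = 1.77×10^-4 m = 0.177 mm.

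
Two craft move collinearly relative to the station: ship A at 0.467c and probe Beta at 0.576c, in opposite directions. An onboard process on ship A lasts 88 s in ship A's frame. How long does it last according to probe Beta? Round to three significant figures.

The velocity of ship A relative to probe Beta is (0.467 + 0.576)c / (1 + 0.467×0.576) = 0.82191c; relative speed 0.82191c.
γ for this relative speed: γ = 1/√(1 − 0.675536) = 1.7556.
The clock on ship A records proper time, so probe Beta measures Δt = γΔτ = 1.7556 × 88 = 154 s.

154 s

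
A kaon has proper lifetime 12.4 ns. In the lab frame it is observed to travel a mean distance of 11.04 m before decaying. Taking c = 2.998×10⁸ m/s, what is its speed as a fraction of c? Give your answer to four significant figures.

Let x = d/(cτ) = 11.04 m / (2.998×10⁸ m/s × 1.240×10^-8 s) = 2.9697. Since d = βγcτ, x = βγ = β/√(1−β²).
Solving: β² = x²/(1+x²) = 8.81912/9.81912 = 0.898158, so β = 0.9477.

0.9477c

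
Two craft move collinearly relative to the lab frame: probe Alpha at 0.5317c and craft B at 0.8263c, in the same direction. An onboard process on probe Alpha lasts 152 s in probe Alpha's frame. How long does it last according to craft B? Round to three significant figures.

179 s

The velocity of probe Alpha relative to craft B is (0.5317 − 0.8263)c / (1 − 0.5317×0.8263) = −0.52546c; relative speed 0.52546c.
At |u| = 0.52546c, γ = (1 − 0.276108)^(−1/2) = 1.1753.
The clock on probe Alpha records proper time, so craft B measures Δt = γΔτ = 1.1753 × 152 = 179 s.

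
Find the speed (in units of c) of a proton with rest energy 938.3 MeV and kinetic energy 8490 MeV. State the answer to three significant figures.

0.995c

K = (γ−1)mc², so γ = 1 + 8490/938.3 = 10.048.
Then v/c = √(1 − γ⁻²) = √(1 − 0.00990469) = √0.99009531 = 0.995.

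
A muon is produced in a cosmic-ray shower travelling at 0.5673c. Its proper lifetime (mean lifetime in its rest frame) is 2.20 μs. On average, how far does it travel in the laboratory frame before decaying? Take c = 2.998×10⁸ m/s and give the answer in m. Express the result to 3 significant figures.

454 m

γ = 1/√(1 − β²) = 1/√(1 − 0.32182929) = 1/√0.67817071 = 1/0.823511 = 1.2143.
Lab-frame lifetime: Δt = γτ = 1.2143 × 2.20 μs = 2.6715 μs.
Distance: d = vΔt = 0.5673 × 2.998×10⁸ m/s × 2.6715×10^-6 s = 454 m.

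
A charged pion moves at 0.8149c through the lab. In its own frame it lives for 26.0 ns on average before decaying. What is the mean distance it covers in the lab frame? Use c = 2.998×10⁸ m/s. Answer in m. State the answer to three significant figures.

γ = 1/√(1 − β²) = 1/√(1 − 0.66406201) = 1/√0.33593799 = 1/0.579602 = 1.7253.
Lab-frame lifetime: Δt = γτ = 1.7253 × 26.0 ns = 44.858 ns.
Distance: d = vΔt = 0.8149 × 2.998×10⁸ m/s × 4.4858×10^-8 s = 11.0 m.

11.0 m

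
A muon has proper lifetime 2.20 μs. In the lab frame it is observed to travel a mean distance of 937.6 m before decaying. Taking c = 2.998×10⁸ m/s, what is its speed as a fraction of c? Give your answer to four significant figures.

d = βγcτ ⇒ βγ = d/(cτ) = 937.6 m / (659.56 m) = 1.4216.
β = (βγ)/√(1+(βγ)²) = 1.4216/√3.02095 = 0.8179.

0.8179c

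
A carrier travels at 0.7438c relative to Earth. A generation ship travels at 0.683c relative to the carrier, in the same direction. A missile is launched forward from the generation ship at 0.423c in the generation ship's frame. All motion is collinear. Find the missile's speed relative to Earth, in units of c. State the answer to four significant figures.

0.9778c

Apply u = (u'+v)/(1+u'v) twice. Missile in the carrier frame: (0.423+0.683)/(1+0.423·0.683) = 1.106/1.288909 = 0.85809c.
That velocity, transformed to the rest frame of Earth: (0.85809+0.7438)/(1+0.85809·0.7438) = 1.60189/1.638247342 = 0.97781c.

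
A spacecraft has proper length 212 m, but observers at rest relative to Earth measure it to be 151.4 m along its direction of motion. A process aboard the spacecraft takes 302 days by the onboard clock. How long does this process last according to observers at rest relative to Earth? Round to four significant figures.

422.9 days

γ = L₀/L = 212/151.4 = 1.40026.
Δt = γΔτ = 1.40026 × 302 = 422.9 days.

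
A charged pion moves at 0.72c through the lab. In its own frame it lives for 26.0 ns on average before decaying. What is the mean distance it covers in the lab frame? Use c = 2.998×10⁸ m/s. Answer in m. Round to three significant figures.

γ = 1/√(1 − β²) = 1/√(1 − 0.5184) = 1/√0.4816 = 1/0.693974 = 1.441.
Lab-frame lifetime: Δt = γτ = 1.441 × 26.0 ns = 37.466 ns.
Distance: d = vΔt = 0.72 × 2.998×10⁸ m/s × 3.7466×10^-8 s = 8.09 m.

8.09 m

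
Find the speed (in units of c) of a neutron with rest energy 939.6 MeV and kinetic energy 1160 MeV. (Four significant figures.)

0.8943c

K = (γ−1)mc², so γ = 1 + 1160/939.6 = 2.2346.
Then v/c = √(1 − γ⁻²) = √(1 − 0.200263) = √0.799737 = 0.8943.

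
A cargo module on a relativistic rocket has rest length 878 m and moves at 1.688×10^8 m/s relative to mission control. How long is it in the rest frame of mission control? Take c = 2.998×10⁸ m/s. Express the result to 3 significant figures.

β = v/c = (1.688×10^8 m/s)/(2.998×10⁸ m/s) = 0.563042.
β² = 0.3170163, so γ = 1/√0.6829837 = 1.21.
Along the direction of motion the measured length is L₀/γ = 878/1.21 = 726 m.

726 m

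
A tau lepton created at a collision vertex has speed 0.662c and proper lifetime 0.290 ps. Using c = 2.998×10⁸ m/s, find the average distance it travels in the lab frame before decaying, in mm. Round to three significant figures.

0.0768 mm

With β = 0.662, γ = 1/√(1 − 0.662²) = 1/√0.561756 = 1.3342.
Lab-frame lifetime: Δt = γτ = 1.3342 × 0.290 ps = 0.38692 ps.
Distance: d = vΔt = 0.662 × 2.998×10⁸ m/s × 3.8692×10^-13 s = 7.68×10^-5 m = 0.0768 mm.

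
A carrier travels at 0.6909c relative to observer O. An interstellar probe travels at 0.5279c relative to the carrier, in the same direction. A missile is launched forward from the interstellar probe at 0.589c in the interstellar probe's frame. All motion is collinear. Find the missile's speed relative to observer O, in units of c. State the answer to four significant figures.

0.9712c

First combine the missile and interstellar probe (S''→S'): u₁ = (0.589 + 0.5279)/(1 + 0.589×0.5279) = 1.1169/1.3109331 = 0.85199.
Then combine with the carrier (S'→S): u = (0.85199 + 0.6909)/(1 + 0.85199×0.6909) = 1.54289/1.588639891 = 0.9712.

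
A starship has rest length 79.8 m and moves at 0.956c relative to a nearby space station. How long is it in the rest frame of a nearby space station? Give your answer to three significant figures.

β² = 0.913936, so γ = 1/√0.086064 = 3.4087.
Along the direction of motion the measured length is L₀/γ = 79.8/3.4087 = 23.4 m.

23.4 m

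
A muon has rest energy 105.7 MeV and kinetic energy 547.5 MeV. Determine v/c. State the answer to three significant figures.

0.987

γ = 1 + K/(mc²) = 1 + 547.5/105.7 = 6.1798.
β = √(1 − 1/γ²) = √(1 − 0.0261849) = √0.9738151 = 0.987.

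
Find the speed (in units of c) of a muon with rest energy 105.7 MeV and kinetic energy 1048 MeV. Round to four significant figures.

K = (γ−1)mc², so γ = 1 + 1048/105.7 = 10.915.
Then v/c = √(1 − γ⁻²) = √(1 − 0.00839368) = √0.99160632 = 0.9958.

0.9958c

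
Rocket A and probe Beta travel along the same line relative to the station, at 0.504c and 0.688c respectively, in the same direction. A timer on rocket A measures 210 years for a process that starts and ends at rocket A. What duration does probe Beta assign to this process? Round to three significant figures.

219 years

The velocity of rocket A relative to probe Beta is (0.504 − 0.688)c / (1 − 0.504×0.688) = −0.28167c; relative speed 0.28167c.
γ for this relative speed: γ = 1/√(1 − 0.079338) = 1.0422.
The clock on rocket A records proper time, so probe Beta measures Δt = γΔτ = 1.0422 × 210 = 219 years.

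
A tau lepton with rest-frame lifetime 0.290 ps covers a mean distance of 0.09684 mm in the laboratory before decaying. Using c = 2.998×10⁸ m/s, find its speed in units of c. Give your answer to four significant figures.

Lab distance = (lab lifetime)·v = γτ·βc, so βγ = d/(cτ) = 9.684×10^-5/(2.998×10⁸ × 2.900×10^-13) = 1.1138.
With βγ = 1.1138: γ² = 1 + (βγ)² = 2.24055, and β = (βγ)/γ = 1.1138/1.49685 = 0.7441.

0.7441c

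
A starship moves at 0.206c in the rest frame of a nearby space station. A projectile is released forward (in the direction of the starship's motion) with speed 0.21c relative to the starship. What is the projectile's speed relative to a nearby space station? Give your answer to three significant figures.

Relativistic velocity addition: u = (u' + v)/(1 + u'v/c²), with u' = 0.21c and v = 0.206c.
Numerator: 0.21 + 0.206 = 0.416. Denominator: 1 + (0.21)(0.206) = 1.04326.
u = 0.416/1.04326 = 0.39875, so the speed is 0.399c.

0.399c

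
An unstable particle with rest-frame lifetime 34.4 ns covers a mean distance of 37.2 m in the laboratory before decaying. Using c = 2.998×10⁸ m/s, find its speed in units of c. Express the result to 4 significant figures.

0.9637c

Let x = d/(cτ) = 37.20 m / (2.998×10⁸ m/s × 3.440×10^-8 s) = 3.6071. Since d = βγcτ, x = βγ = β/√(1−β²).
Solving: β² = x²/(1+x²) = 13.0112/14.0112 = 0.928629, so β = 0.9637.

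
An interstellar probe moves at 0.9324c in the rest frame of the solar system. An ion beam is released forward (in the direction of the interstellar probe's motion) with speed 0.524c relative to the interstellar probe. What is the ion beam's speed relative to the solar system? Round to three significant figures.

0.978c

In units of c, u = (u' + v)/(1 + u'v) with u' = 0.524 and v = 0.9324.
Numerator: 0.524 + 0.9324 = 1.4564. Denominator: 1 + (0.524)(0.9324) = 1.4885776.
u = 1.4564/1.4885776 = 0.97838, so the speed is 0.978c.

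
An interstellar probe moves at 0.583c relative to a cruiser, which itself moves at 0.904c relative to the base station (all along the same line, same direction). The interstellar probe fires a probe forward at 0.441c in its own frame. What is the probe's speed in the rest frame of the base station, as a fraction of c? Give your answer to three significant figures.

First combine the probe and interstellar probe (S''→S'): u₁ = (0.441 + 0.583)/(1 + 0.441×0.583) = 1.024/1.257103 = 0.81457.
Then combine with the cruiser (S'→S): u = (0.81457 + 0.904)/(1 + 0.81457×0.904) = 1.71857/1.73637128 = 0.98975.

0.990c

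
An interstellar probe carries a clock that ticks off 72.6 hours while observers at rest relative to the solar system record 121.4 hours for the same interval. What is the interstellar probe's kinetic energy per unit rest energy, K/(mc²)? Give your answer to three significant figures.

γ = Δt/Δτ = 121.4/72.6 = 1.67218.
Since K = (γ−1)mc², K/(mc²) = 1.67218 − 1 = 0.672.

0.672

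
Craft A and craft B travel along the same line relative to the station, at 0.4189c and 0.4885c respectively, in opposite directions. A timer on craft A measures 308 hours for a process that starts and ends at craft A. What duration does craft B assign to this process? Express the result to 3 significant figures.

468 hours

Speed of craft A in craft B's frame: u = (v_A + v_B)/(1 + v_A v_B/c²) = (0.4189 + 0.4885)/(1 + 0.4189×0.4885) = 0.9074/1.20463265 = 0.75326; |u| = 0.75326c.
γ for this relative speed: γ = 1/√(1 − 0.567401) = 1.5204.
The clock on craft A records proper time, so craft B measures Δt = γΔτ = 1.5204 × 308 = 468 hours.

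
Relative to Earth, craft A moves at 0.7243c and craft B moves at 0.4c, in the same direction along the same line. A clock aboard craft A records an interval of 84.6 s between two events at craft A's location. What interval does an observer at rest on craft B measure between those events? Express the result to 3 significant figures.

The velocity of craft A relative to craft B is (0.7243 − 0.4)c / (1 − 0.7243×0.4) = 0.45658c; relative speed 0.45658c.
γ for this relative speed: γ = 1/√(1 − 0.208465) = 1.124.
Craft A's interval is proper; time dilation gives Δt_B = γΔτ = 1.124 × 84.6 s = 95.1 s.

95.1 s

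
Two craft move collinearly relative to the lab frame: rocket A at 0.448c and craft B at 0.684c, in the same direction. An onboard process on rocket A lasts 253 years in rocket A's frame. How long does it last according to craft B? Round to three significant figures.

Transform rocket A's velocity into craft B's frame: (0.448 − 0.684)/(1 − 0.448·0.684) = −0.236/0.693568, so the relative speed is 0.34027c.
γ for this relative speed: γ = 1/√(1 − 0.115784) = 1.0635.
Rocket A's interval is proper; time dilation gives Δt_B = γΔτ = 1.0635 × 253 years = 269 years.

269 years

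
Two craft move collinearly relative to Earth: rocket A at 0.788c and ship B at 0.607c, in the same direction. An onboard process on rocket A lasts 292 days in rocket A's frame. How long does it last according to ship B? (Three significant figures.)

Transform rocket A's velocity into ship B's frame: (0.788 − 0.607)/(1 − 0.788·0.607) = 0.181/0.521684, so the relative speed is 0.34695c.
At |u| = 0.34695c, γ = (1 − 0.120374)^(−1/2) = 1.0662.
The clock on rocket A records proper time, so ship B measures Δt = γΔτ = 1.0662 × 292 = 311 days.

311 days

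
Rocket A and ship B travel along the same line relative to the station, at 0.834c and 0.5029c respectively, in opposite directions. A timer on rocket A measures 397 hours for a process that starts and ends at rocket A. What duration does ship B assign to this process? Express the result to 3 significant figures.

1180 hours

Speed of rocket A in ship B's frame: u = (v_A + v_B)/(1 + v_A v_B/c²) = (0.834 + 0.5029)/(1 + 0.834×0.5029) = 1.3369/1.4194186 = 0.94186; |u| = 0.94186c.
At |u| = 0.94186c, γ = (1 − 0.8871)^(−1/2) = 2.9761.
The clock on rocket A records proper time, so ship B measures Δt = γΔτ = 2.9761 × 397 = 1180 hours.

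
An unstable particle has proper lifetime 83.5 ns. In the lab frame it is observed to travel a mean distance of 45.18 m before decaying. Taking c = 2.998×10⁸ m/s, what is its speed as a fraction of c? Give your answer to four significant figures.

0.8747c

Lab distance = (lab lifetime)·v = γτ·βc, so βγ = d/(cτ) = 45.18/(2.998×10⁸ × 8.350×10^-8) = 1.8048.
With βγ = 1.8048: γ² = 1 + (βγ)² = 4.2573, and β = (βγ)/γ = 1.8048/2.06332 = 0.8747.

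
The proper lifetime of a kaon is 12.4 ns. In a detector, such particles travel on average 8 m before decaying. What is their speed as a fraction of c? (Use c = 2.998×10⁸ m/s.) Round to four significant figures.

0.9069c

Let x = d/(cτ) = 8.000 m / (2.998×10⁸ m/s × 1.240×10^-8 s) = 2.152. Since d = βγcτ, x = βγ = β/√(1−β²).
Solving: β² = x²/(1+x²) = 4.6311/5.6311 = 0.822415, so β = 0.9069.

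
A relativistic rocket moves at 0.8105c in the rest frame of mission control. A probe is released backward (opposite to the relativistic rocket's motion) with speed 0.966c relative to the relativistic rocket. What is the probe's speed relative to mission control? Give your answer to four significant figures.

Relativistic velocity addition: u = (u' + v)/(1 + u'v/c²), with u' = −0.966c and v = 0.8105c.
Numerator: −0.966 + 0.8105 = −0.1555. Denominator: 1 + (−0.966)(0.8105) = 0.217057.
u = −0.1555/0.217057 = −0.7164, so the speed is 0.7164c.

0.7164c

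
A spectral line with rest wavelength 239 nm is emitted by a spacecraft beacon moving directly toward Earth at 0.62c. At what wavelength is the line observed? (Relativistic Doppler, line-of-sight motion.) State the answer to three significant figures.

116 nm

Relativistic Doppler for wavelength: λ_obs = λ_src · √((1−β)/(1+β)).
With β = 0.62: factor = √(0.38/1.62) = 0.48432.
λ_obs = 239 × 0.48432 = 116 nm.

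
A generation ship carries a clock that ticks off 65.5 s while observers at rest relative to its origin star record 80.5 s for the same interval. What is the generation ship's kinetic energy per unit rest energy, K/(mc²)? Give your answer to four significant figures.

0.2290

From Δt = γΔτ: γ = 80.5/65.5 = 1.22901.
Since K = (γ−1)mc², K/(mc²) = 1.22901 − 1 = 0.2290.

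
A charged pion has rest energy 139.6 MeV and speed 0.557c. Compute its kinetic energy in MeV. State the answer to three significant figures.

β² = 0.310249, so γ = 1/√0.689751 = 1.20408.
Kinetic energy: K = (γ − 1)mc² = (1.20408 − 1) × 139.6 MeV = 0.20408 × 139.6 = 28.5 MeV.

28.5 MeV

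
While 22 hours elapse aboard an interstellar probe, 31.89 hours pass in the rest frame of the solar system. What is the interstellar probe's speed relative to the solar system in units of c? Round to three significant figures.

0.724c

γ = Δt/Δτ = 31.89/22 = 1.4495.
β = √(1 − 1/γ²) = √(1 − 0.475952) = √0.524048 = 0.724.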